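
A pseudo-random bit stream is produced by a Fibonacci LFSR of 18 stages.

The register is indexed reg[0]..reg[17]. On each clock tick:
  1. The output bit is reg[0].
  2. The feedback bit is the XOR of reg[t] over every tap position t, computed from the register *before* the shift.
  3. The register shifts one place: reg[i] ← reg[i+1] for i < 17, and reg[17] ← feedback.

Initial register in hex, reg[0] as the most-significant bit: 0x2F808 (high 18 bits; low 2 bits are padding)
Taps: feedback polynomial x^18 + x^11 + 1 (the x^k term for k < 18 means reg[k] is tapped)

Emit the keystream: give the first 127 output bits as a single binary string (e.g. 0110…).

tick  register→output (feedback)
  0  001011111000000010→0 (0)
  1  010111110000000100→0 (0)
  2  101111100000001000→1 (1)
  3  011111000000010001→0 (0)
  4  111110000000100010→1 (1)
  5  111100000001000101→1 (0)
  6  111000000010001010→1 (1)
  7  110000000100010101→1 (1)
  8  100000001000101011→1 (1)
  9  000000010001010111→0 (1)
 10  000000100010101111→0 (0)
 11  000001000101011110→0 (1)
 12  000010001010111101→0 (0)
 13  000100010101111010→0 (1)
 14  001000101011110101→0 (1)
 15  010001010111101011→0 (1)
 16  100010101111010111→1 (0)
 17  000101011110101110→0 (0)
 18  001010111101011100→0 (1)
 19  010101111010111001→0 (0)
 20  101011110101110010→1 (0)
 21  010111101011100100→0 (1)
 22  101111010111001001→1 (0)
 23  011110101110010010→0 (0)
 24  111101011100100100→1 (1)
 25  111010111001001001→1 (0)
 26  110101110010010010→1 (1)
 27  101011100100100101→1 (1)
 28  010111001001001011→0 (1)
 29  101110010010010111→1 (1)
 30  011100100100101111→0 (0)
 31  111001001001011110→1 (0)
 32  110010010010111100→1 (1)
 33  100100100101111001→1 (0)
 34  001001001011110010→0 (1)
 35  010010010111100101→0 (1)
 36  100100101111001011→1 (0)
 37  001001011110010110→0 (0)
 38  010010111100101100→0 (0)
 39  100101111001011000→1 (0)
 40  001011110010110000→0 (0)
 41  010111100101100000→0 (1)
 42  101111001011000001→1 (0)
 43  011110010110000010→0 (0)
 44  111100101100000100→1 (1)
 45  111001011000001001→1 (1)
 46  110010110000010011→1 (1)
 47  100101100000100111→1 (1)
 48  001011000001001111→0 (1)
 49  010110000010011111→0 (0)
 50  101100000100111110→1 (1)
 51  011000001001111101→0 (1)
 52  110000010011111011→1 (0)
 53  100000100111110110→1 (0)
 54  000001001111101100→0 (1)
 55  000010011111011001→0 (1)
 56  000100111110110011→0 (0)
 57  001001111101100110→0 (1)
 58  010011111011001101→0 (1)
 59  100111110110011011→1 (1)
 60  001111101100110111→0 (0)
 61  011111011001101110→0 (1)
 62  111110110011011101→1 (0)
 63  111101100110111010→1 (1)
 64  111011001101110101→1 (0)
 65  110110011011101010→1 (0)
 66  101100110111010100→1 (0)
 67  011001101110101000→0 (0)
 68  110011011101010000→1 (0)
 69  100110111010100000→1 (1)
 70  001101110101000001→0 (1)
 71  011011101010000011→0 (0)
 72  110111010100000110→1 (1)
 73  101110101000001101→1 (1)
 74  011101010000011011→0 (0)
 75  111010100000110110→1 (1)
 76  110101000001101101→1 (0)
 77  101010000011011010→1 (0)
 78  010100000110110100→0 (0)
 79  101000001101101000→1 (0)
 80  010000011011010000→0 (1)
 81  100000110110100001→1 (1)
 82  000001101101000011→0 (1)
 83  000011011010000111→0 (0)
 84  000110110100001110→0 (0)
 85  001101101000011100→0 (0)
 86  011011010000111000→0 (0)
 87  110110100001110000→1 (0)
 88  101101000011100000→1 (0)
 89  011010000111000000→0 (1)
 90  110100001110000001→1 (1)
 91  101000011100000011→1 (1)
 92  010000111000000111→0 (0)
 93  100001110000001110→1 (1)
 94  000011100000011101→0 (0)
 95  000111000000111010→0 (0)
 96  001110000001110100→0 (1)
 97  011100000011101001→0 (1)
 98  111000000111010011→1 (0)
 99  110000001110100110→1 (1)
100  100000011101001101→1 (0)
101  000000111010011010→0 (0)
102  000001110100110100→0 (0)
103  000011101001101000→0 (1)
104  000111010011010001→0 (1)
105  001110100110100011→0 (0)
106  011101001101000110→0 (1)
107  111010011010001101→1 (1)
108  110100110100011011→1 (1)
109  101001101000110111→1 (1)
110  010011010001101111→0 (1)
111  100110100011011111→1 (0)
112  001101000110111110→0 (0)
113  011010001101111100→0 (1)
114  110100011011111001→1 (0)
115  101000110111110010→1 (0)
116  010001101111100100→0 (1)
117  100011011111001001→1 (0)
118  000110111110010010→0 (0)
119  001101111100100100→0 (0)
120  011011111001001000→0 (1)
121  110111110010010001→1 (1)
122  101111100100100011→1 (1)
123  011111001001000111→0 (1)
124  111110010010001111→1 (1)
125  111100100100011111→1 (1)
126  111001001000111111→1 (1)

0010111110000000100010101111010111001001001011110010110000010011111011001101110101000001101101000011100000011101001101000110111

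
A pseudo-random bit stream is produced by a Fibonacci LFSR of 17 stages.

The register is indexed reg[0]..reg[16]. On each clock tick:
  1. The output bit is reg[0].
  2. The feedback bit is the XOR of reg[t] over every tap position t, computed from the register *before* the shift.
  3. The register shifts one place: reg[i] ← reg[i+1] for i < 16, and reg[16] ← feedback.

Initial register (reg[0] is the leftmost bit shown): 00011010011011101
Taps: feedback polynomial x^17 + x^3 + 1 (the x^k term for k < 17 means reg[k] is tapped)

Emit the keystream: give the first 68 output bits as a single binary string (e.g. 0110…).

step | reg (before) | out | fb
   0 | 00011010011011101 | 0 | 1
   1 | 00110100110111011 | 0 | 1
   2 | 01101001101110111 | 0 | 0
   3 | 11010011011101110 | 1 | 0
   4 | 10100110111011100 | 1 | 1
   5 | 01001101110111001 | 0 | 0
   6 | 10011011101110010 | 1 | 0
   7 | 00110111011100100 | 0 | 1
   8 | 01101110111001001 | 0 | 0
   9 | 11011101110010010 | 1 | 0
  10 | 10111011100100100 | 1 | 0
  11 | 01110111001001000 | 0 | 1
  12 | 11101110010010001 | 1 | 1
  13 | 11011100100100011 | 1 | 0
  14 | 10111001001000110 | 1 | 0
  15 | 01110010010001100 | 0 | 1
  16 | 11100100100011001 | 1 | 1
  17 | 11001001000110011 | 1 | 1
  18 | 10010010001100111 | 1 | 0
  19 | 00100100011001110 | 0 | 0
  20 | 01001000110011100 | 0 | 0
  21 | 10010001100111000 | 1 | 0
  22 | 00100011001110000 | 0 | 0
  23 | 01000110011100000 | 0 | 0
  24 | 10001100111000000 | 1 | 1
  25 | 00011001110000001 | 0 | 1
  26 | 00110011100000011 | 0 | 1
  27 | 01100111000000111 | 0 | 0
  28 | 11001110000001110 | 1 | 1
  29 | 10011100000011101 | 1 | 0
  30 | 00111000000111010 | 0 | 1
  31 | 01110000001110101 | 0 | 1
  32 | 11100000011101011 | 1 | 1
  33 | 11000000111010111 | 1 | 1
  34 | 10000001110101111 | 1 | 1
  35 | 00000011101011111 | 0 | 0
  36 | 00000111010111110 | 0 | 0
  37 | 00001110101111100 | 0 | 0
  38 | 00011101011111000 | 0 | 1
  39 | 00111010111110001 | 0 | 1
  40 | 01110101111100011 | 0 | 1
  41 | 11101011111000111 | 1 | 1
  42 | 11010111110001111 | 1 | 0
  43 | 10101111100011110 | 1 | 1
  44 | 01011111000111101 | 0 | 1
  45 | 10111110001111011 | 1 | 0
  46 | 01111100011110110 | 0 | 1
  47 | 11111000111101101 | 1 | 0
  48 | 11110001111011010 | 1 | 0
  49 | 11100011110110100 | 1 | 1
  50 | 11000111101101001 | 1 | 1
  51 | 10001111011010011 | 1 | 1
  52 | 00011110110100111 | 0 | 1
  53 | 00111101101001111 | 0 | 1
  54 | 01111011010011111 | 0 | 1
  55 | 11110110100111111 | 1 | 0
  56 | 11101101001111110 | 1 | 1
  57 | 11011010011111101 | 1 | 0
  58 | 10110100111111010 | 1 | 0
  59 | 01101001111110100 | 0 | 0
  60 | 11010011111101000 | 1 | 0
  61 | 10100111111010000 | 1 | 1
  62 | 01001111110100001 | 0 | 0
  63 | 10011111101000010 | 1 | 0
  64 | 00111111010000100 | 0 | 1
  65 | 01111110100001001 | 0 | 1
  66 | 11111101000010011 | 1 | 0
  67 | 11111010000100110 | 1 | 0

00011010011011101110010010001100111000000111010111110001111011010011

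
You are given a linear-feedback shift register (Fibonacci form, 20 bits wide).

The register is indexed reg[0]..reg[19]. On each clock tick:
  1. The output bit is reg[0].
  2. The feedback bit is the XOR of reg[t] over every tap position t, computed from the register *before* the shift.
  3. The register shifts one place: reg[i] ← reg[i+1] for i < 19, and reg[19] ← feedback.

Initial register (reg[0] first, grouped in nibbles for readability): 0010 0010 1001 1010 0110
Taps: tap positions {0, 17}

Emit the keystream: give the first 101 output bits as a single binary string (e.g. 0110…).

tick  register→output (feedback)
  0  00100010100110100110→0 (1)
  1  01000101001101001101→0 (1)
  2  10001010011010011011→1 (1)
  3  00010100110100110111→0 (1)
  4  00101001101001101111→0 (1)
  5  01010011010011011111→0 (1)
  6  10100110100110111111→1 (0)
  7  01001101001101111110→0 (1)
  8  10011010011011111101→1 (0)
  9  00110100110111111010→0 (0)
 10  01101001101111110100→0 (1)
 11  11010011011111101001→1 (1)
 12  10100110111111010011→1 (1)
 13  01001101111110100111→0 (1)
 14  10011011111101001111→1 (0)
 15  00110111111010011110→0 (1)
 16  01101111110100111101→0 (1)
 17  11011111101001111011→1 (1)
 18  10111111010011110111→1 (0)
 19  01111110100111101110→0 (1)
 20  11111101001111011101→1 (0)
 21  11111010011110111010→1 (1)
 22  11110100111101110101→1 (0)
 23  11101001111011101010→1 (1)
 24  11010011110111010101→1 (0)
 25  10100111101110101010→1 (1)
 26  01001111011101010101→0 (1)
 27  10011110111010101011→1 (1)
 28  00111101110101010111→0 (1)
 29  01111011101010101111→0 (1)
 30  11110111010101011111→1 (0)
 31  11101110101010111110→1 (0)
 32  11011101010101111100→1 (0)
 33  10111010101011111000→1 (1)
 34  01110101010111110001→0 (0)
 35  11101010101111100010→1 (1)
 36  11010101011111000101→1 (0)
 37  10101010111110001010→1 (1)
 38  01010101111100010101→0 (1)
 39  10101011111000101011→1 (1)
 40  01010111110001010111→0 (1)
 41  10101111100010101111→1 (0)
 42  01011111000101011110→0 (1)
 43  10111110001010111101→1 (0)
 44  01111100010101111010→0 (0)
 45  11111000101011110100→1 (0)
 46  11110001010111101000→1 (1)
 47  11100010101111010001→1 (1)
 48  11000101011110100011→1 (1)
 49  10001010111101000111→1 (0)
 50  00010101111010001110→0 (1)
 51  00101011110100011101→0 (1)
 52  01010111101000111011→0 (0)
 53  10101111010001110110→1 (0)
 54  01011110100011101100→0 (1)
 55  10111101000111011001→1 (1)
 56  01111010001110110011→0 (0)
 57  11110100011101100110→1 (0)
 58  11101000111011001100→1 (0)
 59  11010001110110011000→1 (1)
 60  10100011101100110001→1 (1)
 61  01000111011001100011→0 (0)
 62  10001110110011000110→1 (0)
 63  00011101100110001100→0 (1)
 64  00111011001100011001→0 (0)
 65  01110110011000110010→0 (0)
 66  11101100110001100100→1 (0)
 67  11011001100011001000→1 (1)
 68  10110011000110010001→1 (1)
 69  01100110001100100011→0 (0)
 70  11001100011001000110→1 (0)
 71  10011000110010001100→1 (0)
 72  00110001100100011000→0 (0)
 73  01100011001000110000→0 (0)
 74  11000110010001100000→1 (1)
 75  10001100100011000001→1 (1)
 76  00011001000110000011→0 (0)
 77  00110010001100000110→0 (1)
 78  01100100011000001101→0 (1)
 79  11001000110000011011→1 (1)
 80  10010001100000110111→1 (0)
 81  00100011000001101110→0 (1)
 82  01000110000011011101→0 (1)
 83  10001100000110111011→1 (1)
 84  00011000001101110111→0 (1)
 85  00110000011011101111→0 (1)
 86  01100000110111011111→0 (1)
 87  11000001101110111111→1 (0)
 88  10000011011101111110→1 (0)
 89  00000110111011111100→0 (1)
 90  00001101110111111001→0 (0)
 91  00011011101111110010→0 (0)
 92  00110111011111100100→0 (1)
 93  01101110111111001001→0 (0)
 94  11011101111110010010→1 (1)
 95  10111011111100100101→1 (0)
 96  01110111111001001010→0 (0)
 97  11101111110010010100→1 (0)
 98  11011111100100101000→1 (1)
 99  10111111001001010001→1 (1)
100  01111110010010100011→0 (0)

00100010100110100110111111010011110111010101011111000101011110100011101100110001100100011000001101110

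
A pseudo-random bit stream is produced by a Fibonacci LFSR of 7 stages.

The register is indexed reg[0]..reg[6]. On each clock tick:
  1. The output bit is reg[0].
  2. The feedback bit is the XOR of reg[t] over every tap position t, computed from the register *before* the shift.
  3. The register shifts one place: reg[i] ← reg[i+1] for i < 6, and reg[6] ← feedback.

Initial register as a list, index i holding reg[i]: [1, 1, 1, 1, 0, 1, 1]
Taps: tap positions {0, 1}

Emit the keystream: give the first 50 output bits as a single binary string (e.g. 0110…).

step | reg (before) | out | fb
   0 | 1111011 | 1 | 0
   1 | 1110110 | 1 | 0
   2 | 1101100 | 1 | 0
   3 | 1011000 | 1 | 1
   4 | 0110001 | 0 | 1
   5 | 1100011 | 1 | 0
   6 | 1000110 | 1 | 1
   7 | 0001101 | 0 | 0
   8 | 0011010 | 0 | 0
   9 | 0110100 | 0 | 1
  10 | 1101001 | 1 | 0
  11 | 1010010 | 1 | 1
  12 | 0100101 | 0 | 1
  13 | 1001011 | 1 | 1
  14 | 0010111 | 0 | 0
  15 | 0101110 | 0 | 1
  16 | 1011101 | 1 | 1
  17 | 0111011 | 0 | 1
  18 | 1110111 | 1 | 0
  19 | 1101110 | 1 | 0
  20 | 1011100 | 1 | 1
  21 | 0111001 | 0 | 1
  22 | 1110011 | 1 | 0
  23 | 1100110 | 1 | 0
  24 | 1001100 | 1 | 1
  25 | 0011001 | 0 | 0
  26 | 0110010 | 0 | 1
  27 | 1100101 | 1 | 0
  28 | 1001010 | 1 | 1
  29 | 0010101 | 0 | 0
  30 | 0101010 | 0 | 1
  31 | 1010101 | 1 | 1
  32 | 0101011 | 0 | 1
  33 | 1010111 | 1 | 1
  34 | 0101111 | 0 | 1
  35 | 1011111 | 1 | 1
  36 | 0111111 | 0 | 1
  37 | 1111111 | 1 | 0
  38 | 1111110 | 1 | 0
  39 | 1111100 | 1 | 0
  40 | 1111000 | 1 | 0
  41 | 1110000 | 1 | 0
  42 | 1100000 | 1 | 0
  43 | 1000000 | 1 | 1
  44 | 0000001 | 0 | 0
  45 | 0000010 | 0 | 0
  46 | 0000100 | 0 | 0
  47 | 0001000 | 0 | 0
  48 | 0010000 | 0 | 0
  49 | 0100000 | 0 | 1

11110110001101001011101110011001010101111111000000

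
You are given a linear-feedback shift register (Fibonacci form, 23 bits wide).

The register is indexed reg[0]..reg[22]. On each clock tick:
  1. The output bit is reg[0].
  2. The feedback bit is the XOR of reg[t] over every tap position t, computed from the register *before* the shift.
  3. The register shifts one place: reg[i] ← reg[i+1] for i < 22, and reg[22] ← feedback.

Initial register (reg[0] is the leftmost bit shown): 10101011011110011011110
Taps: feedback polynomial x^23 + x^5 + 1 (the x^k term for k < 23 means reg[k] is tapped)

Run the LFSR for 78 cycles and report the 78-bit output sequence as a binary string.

101010110111100110111101100010001001110000011001001101100011111001111111111000

step | reg (before) | out | fb
   0 | 10101011011110011011110 | 1 | 1
   1 | 01010110111100110111101 | 0 | 1
   2 | 10101101111001101111011 | 1 | 0
   3 | 01011011110011011110110 | 0 | 0
   4 | 10110111100110111101100 | 1 | 0
   5 | 01101111001101111011000 | 0 | 1
   6 | 11011110011011110110001 | 1 | 0
   7 | 10111100110111101100010 | 1 | 0
   8 | 01111001101111011000100 | 0 | 0
   9 | 11110011011110110001000 | 1 | 1
  10 | 11100110111101100010001 | 1 | 0
  11 | 11001101111011000100010 | 1 | 0
  12 | 10011011110110001000100 | 1 | 1
  13 | 00110111101100010001001 | 0 | 1
  14 | 01101111011000100010011 | 0 | 1
  15 | 11011110110001000100111 | 1 | 0
  16 | 10111101100010001001110 | 1 | 0
  17 | 01111011000100010011100 | 0 | 0
  18 | 11110110001000100111000 | 1 | 0
  19 | 11101100010001001110000 | 1 | 0
  20 | 11011000100010011100000 | 1 | 1
  21 | 10110001000100111000001 | 1 | 1
  22 | 01100010001001110000011 | 0 | 0
  23 | 11000100010011100000110 | 1 | 0
  24 | 10001000100111000001100 | 1 | 1
  25 | 00010001001110000011001 | 0 | 0
  26 | 00100010011100000110010 | 0 | 0
  27 | 01000100111000001100100 | 0 | 1
  28 | 10001001110000011001001 | 1 | 1
  29 | 00010011100000110010011 | 0 | 0
  30 | 00100111000001100100110 | 0 | 1
  31 | 01001110000011001001101 | 0 | 1
  32 | 10011100000110010011011 | 1 | 0
  33 | 00111000001100100110110 | 0 | 0
  34 | 01110000011001001101100 | 0 | 0
  35 | 11100000110010011011000 | 1 | 1
  36 | 11000001100100110110001 | 1 | 1
  37 | 10000011001001101100011 | 1 | 1
  38 | 00000110010011011000111 | 0 | 1
  39 | 00001100100110110001111 | 0 | 1
  40 | 00011001001101100011111 | 0 | 0
  41 | 00110010011011000111110 | 0 | 0
  42 | 01100100110110001111100 | 0 | 1
  43 | 11001001101100011111001 | 1 | 1
  44 | 10010011011000111110011 | 1 | 1
  45 | 00100110110001111100111 | 0 | 1
  46 | 01001101100011111001111 | 0 | 1
  47 | 10011011000111110011111 | 1 | 1
  48 | 00110110001111100111111 | 0 | 1
  49 | 01101100011111001111111 | 0 | 1
  50 | 11011000111110011111111 | 1 | 1
  51 | 10110001111100111111111 | 1 | 1
  52 | 01100011111001111111111 | 0 | 0
  53 | 11000111110011111111110 | 1 | 0
  54 | 10001111100111111111100 | 1 | 0
  55 | 00011111001111111111000 | 0 | 1
  56 | 00111110011111111110001 | 0 | 1
  57 | 01111100111111111100011 | 0 | 1
  58 | 11111001111111111000111 | 1 | 1
  59 | 11110011111111110001111 | 1 | 1
  60 | 11100111111111100011111 | 1 | 0
  61 | 11001111111111000111110 | 1 | 0
  62 | 10011111111110001111100 | 1 | 0
  63 | 00111111111100011111000 | 0 | 1
  64 | 01111111111000111110001 | 0 | 1
  65 | 11111111110001111100011 | 1 | 0
  66 | 11111111100011111000110 | 1 | 0
  67 | 11111111000111110001100 | 1 | 0
  68 | 11111110001111100011000 | 1 | 0
  69 | 11111100011111000110000 | 1 | 0
  70 | 11111000111110001100000 | 1 | 1
  71 | 11110001111100011000001 | 1 | 1
  72 | 11100011111000110000011 | 1 | 1
  73 | 11000111110001100000111 | 1 | 0
  74 | 10001111100011000001110 | 1 | 0
  75 | 00011111000110000011100 | 0 | 1
  76 | 00111110001100000111001 | 0 | 1
  77 | 01111100011000001110011 | 0 | 1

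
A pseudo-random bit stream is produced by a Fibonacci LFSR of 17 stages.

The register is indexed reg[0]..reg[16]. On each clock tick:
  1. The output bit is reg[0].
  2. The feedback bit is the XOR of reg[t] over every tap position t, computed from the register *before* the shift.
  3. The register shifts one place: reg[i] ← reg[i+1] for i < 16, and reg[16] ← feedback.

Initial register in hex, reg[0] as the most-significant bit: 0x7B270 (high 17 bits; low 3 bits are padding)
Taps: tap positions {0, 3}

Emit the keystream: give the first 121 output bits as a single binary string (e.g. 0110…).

0111101100100111010100010000111011101100101111001100010010101101011100001110001101111011111111000101001000001111011000010

step | reg (before) | out | fb
   0 | 01111011001001110 | 0 | 1
   1 | 11110110010011101 | 1 | 0
   2 | 11101100100111010 | 1 | 1
   3 | 11011001001110101 | 1 | 0
   4 | 10110010011101010 | 1 | 0
   5 | 01100100111010100 | 0 | 0
   6 | 11001001110101000 | 1 | 1
   7 | 10010011101010001 | 1 | 0
   8 | 00100111010100010 | 0 | 0
   9 | 01001110101000100 | 0 | 0
  10 | 10011101010001000 | 1 | 0
  11 | 00111010100010000 | 0 | 1
  12 | 01110101000100001 | 0 | 1
  13 | 11101010001000011 | 1 | 1
  14 | 11010100010000111 | 1 | 0
  15 | 10101000100001110 | 1 | 1
  16 | 01010001000011101 | 0 | 1
  17 | 10100010000111011 | 1 | 1
  18 | 01000100001110111 | 0 | 0
  19 | 10001000011101110 | 1 | 1
  20 | 00010000111011101 | 0 | 1
  21 | 00100001110111011 | 0 | 0
  22 | 01000011101110110 | 0 | 0
  23 | 10000111011101100 | 1 | 1
  24 | 00001110111011001 | 0 | 0
  25 | 00011101110110010 | 0 | 1
  26 | 00111011101100101 | 0 | 1
  27 | 01110111011001011 | 0 | 1
  28 | 11101110110010111 | 1 | 1
  29 | 11011101100101111 | 1 | 0
  30 | 10111011001011110 | 1 | 0
  31 | 01110110010111100 | 0 | 1
  32 | 11101100101111001 | 1 | 1
  33 | 11011001011110011 | 1 | 0
  34 | 10110010111100110 | 1 | 0
  35 | 01100101111001100 | 0 | 0
  36 | 11001011110011000 | 1 | 1
  37 | 10010111100110001 | 1 | 0
  38 | 00101111001100010 | 0 | 0
  39 | 01011110011000100 | 0 | 1
  40 | 10111100110001001 | 1 | 0
  41 | 01111001100010010 | 0 | 1
  42 | 11110011000100101 | 1 | 0
  43 | 11100110001001010 | 1 | 1
  44 | 11001100010010101 | 1 | 1
  45 | 10011000100101011 | 1 | 0
  46 | 00110001001010110 | 0 | 1
  47 | 01100010010101101 | 0 | 0
  48 | 11000100101011010 | 1 | 1
  49 | 10001001010110101 | 1 | 1
  50 | 00010010101101011 | 0 | 1
  51 | 00100101011010111 | 0 | 0
  52 | 01001010110101110 | 0 | 0
  53 | 10010101101011100 | 1 | 0
  54 | 00101011010111000 | 0 | 0
  55 | 01010110101110000 | 0 | 1
  56 | 10101101011100001 | 1 | 1
  57 | 01011010111000011 | 0 | 1
  58 | 10110101110000111 | 1 | 0
  59 | 01101011100001110 | 0 | 0
  60 | 11010111000011100 | 1 | 0
  61 | 10101110000111000 | 1 | 1
  62 | 01011100001110001 | 0 | 1
  63 | 10111000011100011 | 1 | 0
  64 | 01110000111000110 | 0 | 1
  65 | 11100001110001101 | 1 | 1
  66 | 11000011100011011 | 1 | 1
  67 | 10000111000110111 | 1 | 1
  68 | 00001110001101111 | 0 | 0
  69 | 00011100011011110 | 0 | 1
  70 | 00111000110111101 | 0 | 1
  71 | 01110001101111011 | 0 | 1
  72 | 11100011011110111 | 1 | 1
  73 | 11000110111101111 | 1 | 1
  74 | 10001101111011111 | 1 | 1
  75 | 00011011110111111 | 0 | 1
  76 | 00110111101111111 | 0 | 1
  77 | 01101111011111111 | 0 | 0
  78 | 11011110111111110 | 1 | 0
  79 | 10111101111111100 | 1 | 0
  80 | 01111011111111000 | 0 | 1
  81 | 11110111111110001 | 1 | 0
  82 | 11101111111100010 | 1 | 1
  83 | 11011111111000101 | 1 | 0
  84 | 10111111110001010 | 1 | 0
  85 | 01111111100010100 | 0 | 1
  86 | 11111111000101001 | 1 | 0
  87 | 11111110001010010 | 1 | 0
  88 | 11111100010100100 | 1 | 0
  89 | 11111000101001000 | 1 | 0
  90 | 11110001010010000 | 1 | 0
  91 | 11100010100100000 | 1 | 1
  92 | 11000101001000001 | 1 | 1
  93 | 10001010010000011 | 1 | 1
  94 | 00010100100000111 | 0 | 1
  95 | 00101001000001111 | 0 | 0
  96 | 01010010000011110 | 0 | 1
  97 | 10100100000111101 | 1 | 1
  98 | 01001000001111011 | 0 | 0
  99 | 10010000011110110 | 1 | 0
 100 | 00100000111101100 | 0 | 0
 101 | 01000001111011000 | 0 | 0
 102 | 10000011110110000 | 1 | 1
 103 | 00000111101100001 | 0 | 0
 104 | 00001111011000010 | 0 | 0
 105 | 00011110110000100 | 0 | 1
 106 | 00111101100001001 | 0 | 1
 107 | 01111011000010011 | 0 | 1
 108 | 11110110000100111 | 1 | 0
 109 | 11101100001001110 | 1 | 1
 110 | 11011000010011101 | 1 | 0
 111 | 10110000100111010 | 1 | 0
 112 | 01100001001110100 | 0 | 0
 113 | 11000010011101000 | 1 | 1
 114 | 10000100111010001 | 1 | 1
 115 | 00001001110100011 | 0 | 0
 116 | 00010011101000110 | 0 | 1
 117 | 00100111010001101 | 0 | 0
 118 | 01001110100011010 | 0 | 0
 119 | 10011101000110100 | 1 | 0
 120 | 00111010001101000 | 0 | 1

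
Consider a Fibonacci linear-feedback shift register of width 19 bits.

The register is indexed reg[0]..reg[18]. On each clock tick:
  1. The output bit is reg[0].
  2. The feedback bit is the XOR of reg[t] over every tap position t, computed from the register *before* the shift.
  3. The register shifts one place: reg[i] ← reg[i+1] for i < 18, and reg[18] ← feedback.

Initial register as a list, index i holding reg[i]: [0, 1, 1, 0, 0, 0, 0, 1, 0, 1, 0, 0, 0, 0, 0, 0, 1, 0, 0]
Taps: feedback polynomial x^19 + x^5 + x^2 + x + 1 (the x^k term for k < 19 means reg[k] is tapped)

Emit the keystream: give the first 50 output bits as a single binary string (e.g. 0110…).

01100001010000001000000111011010011101111100100100

tick  register→output (feedback)
  0  0110000101000000100→0 (0)
  1  1100001010000001000→1 (0)
  2  1000010100000010000→1 (0)
  3  0000101000000100000→0 (0)
  4  0001010000001000000→0 (1)
  5  0010100000010000001→0 (1)
  6  0101000000100000011→0 (1)
  7  1010000001000000111→1 (0)
  8  0100000010000001110→0 (1)
  9  1000000100000011101→1 (1)
 10  0000001000000111011→0 (0)
 11  0000010000001110110→0 (1)
 12  0000100000011101101→0 (0)
 13  0001000000111011010→0 (0)
 14  0010000001110110100→0 (1)
 15  0100000011101101001→0 (1)
 16  1000000111011010011→1 (1)
 17  0000001110110100111→0 (0)
 18  0000011101101001110→0 (1)
 19  0000111011010011101→0 (1)
 20  0001110110100111011→0 (1)
 21  0011101101001110111→0 (1)
 22  0111011010011101111→0 (1)
 23  1110110100111011111→1 (0)
 24  1101101001110111110→1 (0)
 25  1011010011101111100→1 (1)
 26  0110100111011111001→0 (0)
 27  1101001110111110010→1 (0)
 28  1010011101111100100→1 (1)
 29  0100111011111001001→0 (0)
 30  1001110111110010010→1 (0)
 31  0011101111100100100→0 (1)
 32  0111011111001001001→0 (1)
 33  1110111110010010011→1 (0)
 34  1101111100100100110→1 (1)
 35  1011111001001001101→1 (1)
 36  0111110010010011011→0 (1)
 37  1111100100100110111→1 (1)
 38  1111001001001101111→1 (1)
 39  1110010010011011111→1 (0)
 40  1100100100110111110→1 (0)
 41  1001001001101111100→1 (1)
 42  0010010011011111001→0 (0)
 43  0100100110111110010→0 (1)
 44  1001001101111100101→1 (1)
 45  0010011011111001011→0 (0)
 46  0100110111110010110→0 (0)
 47  1001101111100101100→1 (1)
 48  0011011111001011001→0 (0)
 49  0110111110010110010→0 (1)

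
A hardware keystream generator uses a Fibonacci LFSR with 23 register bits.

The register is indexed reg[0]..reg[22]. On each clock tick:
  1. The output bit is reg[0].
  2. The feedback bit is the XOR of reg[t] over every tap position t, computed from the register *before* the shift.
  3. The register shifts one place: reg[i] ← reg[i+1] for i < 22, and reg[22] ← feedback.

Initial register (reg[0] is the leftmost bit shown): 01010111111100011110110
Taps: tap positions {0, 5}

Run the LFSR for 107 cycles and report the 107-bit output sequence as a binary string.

step | reg (before) | out | fb
   0 | 01010111111100011110110 | 0 | 1
   1 | 10101111111000111101101 | 1 | 0
   2 | 01011111110001111011010 | 0 | 1
   3 | 10111111100011110110101 | 1 | 0
   4 | 01111111000111101101010 | 0 | 1
   5 | 11111110001111011010101 | 1 | 0
   6 | 11111100011110110101010 | 1 | 0
   7 | 11111000111101101010100 | 1 | 1
   8 | 11110001111011010101001 | 1 | 1
   9 | 11100011110110101010011 | 1 | 1
  10 | 11000111101101010100111 | 1 | 0
  11 | 10001111011010101001110 | 1 | 0
  12 | 00011110110101010011100 | 0 | 1
  13 | 00111101101010100111001 | 0 | 1
  14 | 01111011010101001110011 | 0 | 0
  15 | 11110110101010011100110 | 1 | 0
  16 | 11101101010100111001100 | 1 | 0
  17 | 11011010101001110011000 | 1 | 1
  18 | 10110101010011100110001 | 1 | 0
  19 | 01101010100111001100010 | 0 | 0
  20 | 11010101001110011000100 | 1 | 0
  21 | 10101010011100110001000 | 1 | 1
  22 | 01010100111001100010001 | 0 | 1
  23 | 10101001110011000100011 | 1 | 1
  24 | 01010011100110001000111 | 0 | 0
  25 | 10100111001100010001110 | 1 | 0
  26 | 01001110011000100011100 | 0 | 1
  27 | 10011100110001000111001 | 1 | 0
  28 | 00111001100010001110010 | 0 | 0
  29 | 01110011000100011100100 | 0 | 0
  30 | 11100110001000111001000 | 1 | 0
  31 | 11001100010001110010000 | 1 | 0
  32 | 10011000100011100100000 | 1 | 1
  33 | 00110001000111001000001 | 0 | 0
  34 | 01100010001110010000010 | 0 | 0
  35 | 11000100011100100000100 | 1 | 0
  36 | 10001000111001000001000 | 1 | 1
  37 | 00010001110010000010001 | 0 | 0
  38 | 00100011100100000100010 | 0 | 0
  39 | 01000111001000001000100 | 0 | 1
  40 | 10001110010000010001001 | 1 | 0
  41 | 00011100100000100010010 | 0 | 1
  42 | 00111001000001000100101 | 0 | 0
  43 | 01110010000010001001010 | 0 | 0
  44 | 11100100000100010010100 | 1 | 0
  45 | 11001000001000100101000 | 1 | 1
  46 | 10010000010001001010001 | 1 | 1
  47 | 00100000100010010100011 | 0 | 0
  48 | 01000001000100101000110 | 0 | 0
  49 | 10000010001001010001100 | 1 | 1
  50 | 00000100010010100011001 | 0 | 1
  51 | 00001000100101000110011 | 0 | 0
  52 | 00010001001010001100110 | 0 | 0
  53 | 00100010010100011001100 | 0 | 0
  54 | 01000100101000110011000 | 0 | 1
  55 | 10001001010001100110001 | 1 | 1
  56 | 00010010100011001100011 | 0 | 0
  57 | 00100101000110011000110 | 0 | 1
  58 | 01001010001100110001101 | 0 | 0
  59 | 10010100011001100011010 | 1 | 0
  60 | 00101000110011000110100 | 0 | 0
  61 | 01010001100110001101000 | 0 | 0
  62 | 10100011001100011010000 | 1 | 1
  63 | 01000110011000110100001 | 0 | 1
  64 | 10001100110001101000011 | 1 | 0
  65 | 00011001100011010000110 | 0 | 0
  66 | 00110011000110100001100 | 0 | 0
  67 | 01100110001101000011000 | 0 | 1
  68 | 11001100011010000110001 | 1 | 0
  69 | 10011000110100001100010 | 1 | 1
  70 | 00110001101000011000101 | 0 | 0
  71 | 01100011010000110001010 | 0 | 0
  72 | 11000110100001100010100 | 1 | 0
  73 | 10001101000011000101000 | 1 | 0
  74 | 00011010000110001010000 | 0 | 0
  75 | 00110100001100010100000 | 0 | 1
  76 | 01101000011000101000001 | 0 | 0
  77 | 11010000110001010000010 | 1 | 1
  78 | 10100001100010100000101 | 1 | 1
  79 | 01000011000101000001011 | 0 | 0
  80 | 10000110001010000010110 | 1 | 0
  81 | 00001100010100000101100 | 0 | 1
  82 | 00011000101000001011001 | 0 | 0
  83 | 00110001010000010110010 | 0 | 0
  84 | 01100010100000101100100 | 0 | 0
  85 | 11000101000001011001000 | 1 | 0
  86 | 10001010000010110010000 | 1 | 1
  87 | 00010100000101100100001 | 0 | 1
  88 | 00101000001011001000011 | 0 | 0
  89 | 01010000010110010000110 | 0 | 0
  90 | 10100000101100100001100 | 1 | 1
  91 | 01000001011001000011001 | 0 | 0
  92 | 10000010110010000110010 | 1 | 1
  93 | 00000101100100001100101 | 0 | 1
  94 | 00001011001000011001011 | 0 | 0
  95 | 00010110010000110010110 | 0 | 1
  96 | 00101100100001100101101 | 0 | 1
  97 | 01011001000011001011011 | 0 | 0
  98 | 10110010000110010110110 | 1 | 1
  99 | 01100100001100101101101 | 0 | 1
 100 | 11001000011001011011011 | 1 | 1
 101 | 10010000110010110110111 | 1 | 1
 102 | 00100001100101101101111 | 0 | 0
 103 | 01000011001011011011110 | 0 | 0
 104 | 10000110010110110111100 | 1 | 0
 105 | 00001100101101101111000 | 0 | 1
 106 | 00011001011011011110001 | 0 | 0

01010111111100011110110101010011100110001000111001000001000100101000110011000110100001100010100000101100100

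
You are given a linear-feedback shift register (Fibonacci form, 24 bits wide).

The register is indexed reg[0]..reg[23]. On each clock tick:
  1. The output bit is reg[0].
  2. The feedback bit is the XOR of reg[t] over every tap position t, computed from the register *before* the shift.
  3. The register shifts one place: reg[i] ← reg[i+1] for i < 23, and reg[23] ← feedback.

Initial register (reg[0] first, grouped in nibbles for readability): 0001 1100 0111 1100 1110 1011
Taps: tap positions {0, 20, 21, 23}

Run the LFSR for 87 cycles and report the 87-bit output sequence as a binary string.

k : reg_k → out_k, fb_k
0: 000111000111110011101011 → 0, fb=0
1: 001110001111100111010110 → 0, fb=1
2: 011100011111001110101101 → 0, fb=1
3: 111000111110011101011011 → 1, fb=1
4: 110001111100111010110111 → 1, fb=1
5: 100011111001110101101111 → 1, fb=0
6: 000111110011101011011110 → 0, fb=0
7: 001111100111010110111100 → 0, fb=0
8: 011111001110101101111000 → 0, fb=1
9: 111110011101011011110001 → 1, fb=0
10: 111100111010110111100010 → 1, fb=1
11: 111001110101101111000101 → 1, fb=1
12: 110011101011011110001011 → 1, fb=1
13: 100111010110111100010111 → 1, fb=1
14: 001110101101111000101111 → 0, fb=1
15: 011101011011110001011111 → 0, fb=1
16: 111010110111100010111111 → 1, fb=0
17: 110101101111000101111110 → 1, fb=1
18: 101011011110001011111101 → 1, fb=0
19: 010110111100010111111010 → 0, fb=1
20: 101101111000101111110101 → 1, fb=1
21: 011011110001011111101011 → 0, fb=0
22: 110111100010111111010110 → 1, fb=0
23: 101111000101111110101100 → 1, fb=1
24: 011110001011111101011001 → 0, fb=0
25: 111100010111111010110010 → 1, fb=1
26: 111000101111110101100101 → 1, fb=1
27: 110001011111101011001011 → 1, fb=1
28: 100010111111010110010111 → 1, fb=1
29: 000101111110101100101111 → 0, fb=1
30: 001011111101011001011111 → 0, fb=1
31: 010111111010110010111111 → 0, fb=1
32: 101111110101100101111111 → 1, fb=0
33: 011111101011001011111110 → 0, fb=0
34: 111111010110010111111100 → 1, fb=1
35: 111110101100101111111001 → 1, fb=1
36: 111101011001011111110011 → 1, fb=0
37: 111010110010111111100110 → 1, fb=0
38: 110101100101111111001100 → 1, fb=1
39: 101011001011111110011001 → 1, fb=1
40: 010110010111111100110011 → 0, fb=1
41: 101100101111111001100111 → 1, fb=1
42: 011001011111110011001111 → 0, fb=1
43: 110010111111100110011111 → 1, fb=0
44: 100101111111001100111110 → 1, fb=1
45: 001011111110011001111101 → 0, fb=1
46: 010111111100110011111011 → 0, fb=0
47: 101111111001100111110110 → 1, fb=0
48: 011111110011001111101100 → 0, fb=0
49: 111111100110011111011000 → 1, fb=0
50: 111111001100111110110000 → 1, fb=1
51: 111110011001111101100001 → 1, fb=0
52: 111100110011111011000010 → 1, fb=1
53: 111001100111110110000101 → 1, fb=1
54: 110011001111101100001011 → 1, fb=1
55: 100110011111011000010111 → 1, fb=1
56: 001100111110110000101111 → 0, fb=1
57: 011001111101100001011111 → 0, fb=1
58: 110011111011000010111111 → 1, fb=0
59: 100111110110000101111110 → 1, fb=1
60: 001111101100001011111101 → 0, fb=1
61: 011111011000010111111011 → 0, fb=0
62: 111110110000101111110110 → 1, fb=0
63: 111101100001011111101100 → 1, fb=1
64: 111011000010111111011001 → 1, fb=1
65: 110110000101111110110011 → 1, fb=0
66: 101100001011111101100110 → 1, fb=0
67: 011000010111111011001100 → 0, fb=0
68: 110000101111110110011000 → 1, fb=0
69: 100001011111101100110000 → 1, fb=1
70: 000010111111011001100001 → 0, fb=1
71: 000101111110110011000011 → 0, fb=1
72: 001011111101100110000111 → 0, fb=0
73: 010111111011001100001110 → 0, fb=0
74: 101111110110011000011100 → 1, fb=1
75: 011111101100110000111001 → 0, fb=0
76: 111111011001100001110010 → 1, fb=1
77: 111110110011000011100101 → 1, fb=1
78: 111101100110000111001011 → 1, fb=1
79: 111011001100001110010111 → 1, fb=1
80: 110110011000011100101111 → 1, fb=0
81: 101100110000111001011110 → 1, fb=1
82: 011001100001110010111101 → 0, fb=1
83: 110011000011100101111011 → 1, fb=1
84: 100110000111001011110111 → 1, fb=1
85: 001100001110010111101111 → 0, fb=1
86: 011000011100101111011111 → 0, fb=1

000111000111110011101011011110001011111101011001011111110011001111101100001011111101100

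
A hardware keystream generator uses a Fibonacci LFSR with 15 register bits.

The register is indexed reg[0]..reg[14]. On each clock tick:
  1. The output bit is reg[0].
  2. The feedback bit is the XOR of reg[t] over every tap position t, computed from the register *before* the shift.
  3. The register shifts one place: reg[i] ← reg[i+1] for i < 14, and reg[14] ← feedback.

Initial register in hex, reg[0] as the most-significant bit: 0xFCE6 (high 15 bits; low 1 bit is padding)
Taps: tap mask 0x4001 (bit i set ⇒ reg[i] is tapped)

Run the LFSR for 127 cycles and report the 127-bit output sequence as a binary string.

step | reg (before) | out | fb
   0 | 111111001110011 | 1 | 0
   1 | 111110011100110 | 1 | 1
   2 | 111100111001101 | 1 | 0
   3 | 111001110011010 | 1 | 1
   4 | 110011100110101 | 1 | 0
   5 | 100111001101010 | 1 | 1
   6 | 001110011010101 | 0 | 1
   7 | 011100110101011 | 0 | 1
   8 | 111001101010111 | 1 | 0
   9 | 110011010101110 | 1 | 1
  10 | 100110101011101 | 1 | 0
  11 | 001101010111010 | 0 | 0
  12 | 011010101110100 | 0 | 0
  13 | 110101011101000 | 1 | 1
  14 | 101010111010001 | 1 | 0
  15 | 010101110100010 | 0 | 0
  16 | 101011101000100 | 1 | 1
  17 | 010111010001001 | 0 | 1
  18 | 101110100010011 | 1 | 0
  19 | 011101000100110 | 0 | 0
  20 | 111010001001100 | 1 | 1
  21 | 110100010011001 | 1 | 0
  22 | 101000100110010 | 1 | 1
  23 | 010001001100101 | 0 | 1
  24 | 100010011001011 | 1 | 0
  25 | 000100110010110 | 0 | 0
  26 | 001001100101100 | 0 | 0
  27 | 010011001011000 | 0 | 0
  28 | 100110010110000 | 1 | 1
  29 | 001100101100001 | 0 | 1
  30 | 011001011000011 | 0 | 1
  31 | 110010110000111 | 1 | 0
  32 | 100101100001110 | 1 | 1
  33 | 001011000011101 | 0 | 1
  34 | 010110000111011 | 0 | 1
  35 | 101100001110111 | 1 | 0
  36 | 011000011101110 | 0 | 0
  37 | 110000111011100 | 1 | 1
  38 | 100001110111001 | 1 | 0
  39 | 000011101110010 | 0 | 0
  40 | 000111011100100 | 0 | 0
  41 | 001110111001000 | 0 | 0
  42 | 011101110010000 | 0 | 0
  43 | 111011100100000 | 1 | 1
  44 | 110111001000001 | 1 | 0
  45 | 101110010000010 | 1 | 1
  46 | 011100100000101 | 0 | 1
  47 | 111001000001011 | 1 | 0
  48 | 110010000010110 | 1 | 1
  49 | 100100000101101 | 1 | 0
  50 | 001000001011010 | 0 | 0
  51 | 010000010110100 | 0 | 0
  52 | 100000101101000 | 1 | 1
  53 | 000001011010001 | 0 | 1
  54 | 000010110100011 | 0 | 1
  55 | 000101101000111 | 0 | 1
  56 | 001011010001111 | 0 | 1
  57 | 010110100011111 | 0 | 1
  58 | 101101000111111 | 1 | 0
  59 | 011010001111110 | 0 | 0
  60 | 110100011111100 | 1 | 1
  61 | 101000111111001 | 1 | 0
  62 | 010001111110010 | 0 | 0
  63 | 100011111100100 | 1 | 1
  64 | 000111111001001 | 0 | 1
  65 | 001111110010011 | 0 | 1
  66 | 011111100100111 | 0 | 1
  67 | 111111001001111 | 1 | 0
  68 | 111110010011110 | 1 | 1
  69 | 111100100111101 | 1 | 0
  70 | 111001001111010 | 1 | 1
  71 | 110010011110101 | 1 | 0
  72 | 100100111101010 | 1 | 1
  73 | 001001111010101 | 0 | 1
  74 | 010011110101011 | 0 | 1
  75 | 100111101010111 | 1 | 0
  76 | 001111010101110 | 0 | 0
  77 | 011110101011100 | 0 | 0
  78 | 111101010111000 | 1 | 1
  79 | 111010101110001 | 1 | 0
  80 | 110101011100010 | 1 | 1
  81 | 101010111000101 | 1 | 0
  82 | 010101110001010 | 0 | 0
  83 | 101011100010100 | 1 | 1
  84 | 010111000101001 | 0 | 1
  85 | 101110001010011 | 1 | 0
  86 | 011100010100110 | 0 | 0
  87 | 111000101001100 | 1 | 1
  88 | 110001010011001 | 1 | 0
  89 | 100010100110010 | 1 | 1
  90 | 000101001100101 | 0 | 1
  91 | 001010011001011 | 0 | 1
  92 | 010100110010111 | 0 | 1
  93 | 101001100101111 | 1 | 0
  94 | 010011001011110 | 0 | 0
  95 | 100110010111100 | 1 | 1
  96 | 001100101111001 | 0 | 1
  97 | 011001011110011 | 0 | 1
  98 | 110010111100111 | 1 | 0
  99 | 100101111001110 | 1 | 1
 100 | 001011110011101 | 0 | 1
 101 | 010111100111011 | 0 | 1
 102 | 101111001110111 | 1 | 0
 103 | 011110011101110 | 0 | 0
 104 | 111100111011100 | 1 | 1
 105 | 111001110111001 | 1 | 0
 106 | 110011101110010 | 1 | 1
 107 | 100111011100101 | 1 | 0
 108 | 001110111001010 | 0 | 0
 109 | 011101110010100 | 0 | 0
 110 | 111011100101000 | 1 | 1
 111 | 110111001010001 | 1 | 0
 112 | 101110010100010 | 1 | 1
 113 | 011100101000101 | 0 | 1
 114 | 111001010001011 | 1 | 0
 115 | 110010100010110 | 1 | 1
 116 | 100101000101101 | 1 | 0
 117 | 001010001011010 | 0 | 0
 118 | 010100010110100 | 0 | 0
 119 | 101000101101000 | 1 | 1
 120 | 010001011010001 | 0 | 1
 121 | 100010110100011 | 1 | 0
 122 | 000101101000110 | 0 | 0
 123 | 001011010001100 | 0 | 0
 124 | 010110100011000 | 0 | 0
 125 | 101101000110000 | 1 | 1
 126 | 011010001100001 | 0 | 1

1111110011100110101011101000100110010110000111011100100000101101000111111001001111010101110001010011001011110011101110010100010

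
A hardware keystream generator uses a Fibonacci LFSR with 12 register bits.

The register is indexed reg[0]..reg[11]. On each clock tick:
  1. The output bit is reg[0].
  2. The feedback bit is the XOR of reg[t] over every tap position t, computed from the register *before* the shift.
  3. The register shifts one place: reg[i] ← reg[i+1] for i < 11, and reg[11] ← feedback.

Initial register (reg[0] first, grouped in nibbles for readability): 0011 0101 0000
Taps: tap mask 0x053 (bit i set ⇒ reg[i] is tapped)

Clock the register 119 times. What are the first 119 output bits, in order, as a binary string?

00110101000001001110011110101011100010100110101000101001011010110111110101010000011011101101111010010010111000100001100

tick  register→output (feedback)
  0  001101010000→0 (0)
  1  011010100000→0 (1)
  2  110101000001→1 (0)
  3  101010000010→1 (0)
  4  010100000100→0 (1)
  5  101000001001→1 (1)
  6  010000010011→0 (1)
  7  100000100111→1 (0)
  8  000001001110→0 (0)
  9  000010011100→0 (1)
 10  000100111001→0 (1)
 11  001001110011→0 (1)
 12  010011100111→0 (1)
 13  100111001111→1 (0)
 14  001110011110→0 (1)
 15  011100111101→0 (0)
 16  111001111010→1 (1)
 17  110011110101→1 (0)
 18  100111101010→1 (1)
 19  001111010101→0 (1)
 20  011110101011→0 (1)
 21  111101010111→1 (0)
 22  111010101110→1 (0)
 23  110101011100→1 (0)
 24  101010111000→1 (1)
 25  010101110001→0 (0)
 26  101011100010→1 (1)
 27  010111000101→0 (0)
 28  101110001010→1 (0)
 29  011100010100→0 (1)
 30  111000101001→1 (1)
 31  110001010011→1 (0)
 32  100010100110→1 (1)
 33  000101001101→0 (0)
 34  001010011010→0 (1)
 35  010100110101→0 (0)
 36  101001101010→1 (0)
 37  010011010100→0 (0)
 38  100110101000→1 (1)
 39  001101010001→0 (0)
 40  011010100010→0 (1)
 41  110101000101→1 (0)
 42  101010001010→1 (0)
 43  010100010100→0 (1)
 44  101000101001→1 (0)
 45  010001010010→0 (1)
 46  100010100101→1 (1)
 47  000101001011→0 (0)
 48  001010010110→0 (1)
 49  010100101101→0 (0)
 50  101001011010→1 (1)
 51  010010110101→0 (1)
 52  100101101011→1 (0)
 53  001011010110→0 (1)
 54  010110101101→0 (1)
 55  101101011011→1 (1)
 56  011010110111→0 (1)
 57  110101101111→1 (1)
 58  101011011111→1 (0)
 59  010110111110→0 (1)
 60  101101111101→1 (0)
 61  011011111010→0 (1)
 62  110111110101→1 (0)
 63  101111101010→1 (1)
 64  011111010101→0 (0)
 65  111110101010→1 (0)
 66  111101010100→1 (0)
 67  111010101000→1 (0)
 68  110101010000→1 (0)
 69  101010100000→1 (1)
 70  010101000001→0 (1)
 71  101010000011→1 (0)
 72  010100000110→0 (1)
 73  101000001101→1 (1)
 74  010000011011→0 (1)
 75  100000110111→1 (0)
 76  000001101110→0 (1)
 77  000011011101→0 (1)
 78  000110111011→0 (0)
 79  001101110110→0 (1)
 80  011011101101→0 (1)
 81  110111011011→1 (1)
 82  101110110111→1 (1)
 83  011101101111→0 (0)
 84  111011011110→1 (1)
 85  110110111101→1 (0)
 86  101101111010→1 (0)
 87  011011110100→0 (1)
 88  110111101001→1 (0)
 89  101111010010→1 (0)
 90  011110100100→0 (1)
 91  111101001001→1 (0)
 92  111010010010→1 (1)
 93  110100100101→1 (1)
 94  101001001011→1 (1)
 95  010010010111→0 (0)
 96  100100101110→1 (0)
 97  001001011100→0 (0)
 98  010010111000→0 (1)
 99  100101110001→1 (0)
100  001011100010→0 (0)
101  010111000100→0 (0)
102  101110001000→1 (0)
103  011100010000→0 (1)
104  111000100001→1 (1)
105  110001000011→1 (0)
106  100010000110→1 (0)
107  000100001100→0 (0)
108  001000011000→0 (0)
109  010000110000→0 (0)
110  100001100000→1 (0)
111  000011000000→0 (1)
112  000110000001→0 (1)
113  001100000011→0 (0)
114  011000000110→0 (1)
115  110000001101→1 (0)
116  100000011010→1 (1)
117  000000110101→0 (1)
118  000001101011→0 (1)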